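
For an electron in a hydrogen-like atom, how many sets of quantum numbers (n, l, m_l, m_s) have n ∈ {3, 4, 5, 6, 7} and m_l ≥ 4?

20

Treat each shell separately and count matching orbitals:
n=5 → 1; n=6 → 3; n=7 → 6.
Orbitals: 1 + 3 + 6 = 10. Including both spin states (m_s = ±1/2) gives 2 × 10 = 20 states.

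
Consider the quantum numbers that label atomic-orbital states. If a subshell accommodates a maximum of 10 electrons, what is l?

l = 2

2(2l+1) = 10 ⇒ 2l+1 = 5 ⇒ l = 2.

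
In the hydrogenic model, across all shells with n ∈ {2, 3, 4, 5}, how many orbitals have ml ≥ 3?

4

Go shell by shell, enumerating (l, ml) with ml ≥ 3:
n=4 → 1; n=5 → 3.
Total orbitals: 1 + 3 = 4.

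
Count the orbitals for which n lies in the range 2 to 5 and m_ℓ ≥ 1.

20

Treat each shell separately and count matching orbitals:
n=2 → 1; n=3 → 3; n=4 → 6; n=5 → 10.
Total orbitals: 1 + 3 + 6 + 10 = 20.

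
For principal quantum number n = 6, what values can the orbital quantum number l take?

l is an integer with 0 ≤ l ≤ n−1, so for n = 6: l = 0, 1, 2, 3, 4, 5.

0, 1, 2, 3, 4, 5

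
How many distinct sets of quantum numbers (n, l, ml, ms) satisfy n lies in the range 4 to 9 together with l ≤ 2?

Treat each shell separately and count matching orbitals:
n=4 → 9; n=5 → 9; n=6 → 9; n=7 → 9; n=8 → 9; n=9 → 9.
Orbitals: 9 + 9 + 9 + 9 + 9 + 9 = 54. Including both spin states (ms = ±1/2) gives 2 × 54 = 108 states.

108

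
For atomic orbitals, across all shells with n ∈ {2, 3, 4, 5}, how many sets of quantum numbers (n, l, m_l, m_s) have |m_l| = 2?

24

Go shell by shell, enumerating (l, m_l) with |m_l| = 2:
n=3 → 2; n=4 → 4; n=5 → 6.
Orbitals: 2 + 4 + 6 = 12. Including both spin states (m_s = ±1/2) gives 2 × 12 = 24 states.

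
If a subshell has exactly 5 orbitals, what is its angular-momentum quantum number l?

2l+1 = 5 gives l = 2.

l = 2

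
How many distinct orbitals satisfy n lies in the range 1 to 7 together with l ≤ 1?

Work shell by shell — for each n, count the (l, m_l) pairs that satisfy l ≤ 1:
n=1 → 1; n=2 → 4; n=3 → 4; n=4 → 4; n=5 → 4; n=6 → 4; n=7 → 4.
Total orbitals: 1 + 4 + 4 + 4 + 4 + 4 + 4 = 25.

25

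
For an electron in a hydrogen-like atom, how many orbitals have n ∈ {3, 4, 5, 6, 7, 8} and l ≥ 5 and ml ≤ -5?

10

Count contributing orbitals for each principal shell:
n=6 → 1; n=7 → 3; n=8 → 6.
Total orbitals: 1 + 3 + 6 = 10.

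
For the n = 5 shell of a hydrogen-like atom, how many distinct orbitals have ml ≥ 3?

Contributions: l=3 → 1; l=4 → 2.
Total orbitals: 1 + 2 = 3.

3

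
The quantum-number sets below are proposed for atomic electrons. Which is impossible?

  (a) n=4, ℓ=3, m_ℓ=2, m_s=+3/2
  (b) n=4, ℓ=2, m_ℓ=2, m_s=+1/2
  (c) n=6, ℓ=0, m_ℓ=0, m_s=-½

(a) has m_s = +3/2, but an electron's spin must be ±1/2.
The remaining sets (b), (c) satisfy all four rules.

(a)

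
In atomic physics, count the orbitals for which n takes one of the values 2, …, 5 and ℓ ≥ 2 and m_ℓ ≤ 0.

22

Go shell by shell, enumerating (ℓ, m_ℓ) with ℓ ≥ 2 and m_ℓ ≤ 0:
n=3 → 3; n=4 → 7; n=5 → 12.
Total orbitals: 3 + 7 + 12 = 22.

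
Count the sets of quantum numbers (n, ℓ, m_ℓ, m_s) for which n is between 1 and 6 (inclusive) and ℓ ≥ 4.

58

Work shell by shell — for each n, count the (ℓ, m_ℓ) pairs that satisfy ℓ ≥ 4:
n=5 → 9; n=6 → 20.
Orbitals: 9 + 20 = 29. Including both spin states (m_s = ±1/2) gives 2 × 29 = 58 states.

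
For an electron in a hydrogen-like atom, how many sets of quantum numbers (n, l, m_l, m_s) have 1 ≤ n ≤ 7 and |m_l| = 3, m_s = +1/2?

Per-shell orbital counts meeting the constraint:
n=4 → 2; n=5 → 4; n=6 → 6; n=7 → 8.
Orbitals: 2 + 4 + 6 + 8 = 20. With m_s fixed to +1/2 there is one state per orbital, so 20 states.

20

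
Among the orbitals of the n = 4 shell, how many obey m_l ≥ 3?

1

For n = 4, l ranges over 0 … 3.
The (l, m_l) pairs meeting m_l ≥ 3 give: l=3 → 1.
Total orbitals: 1.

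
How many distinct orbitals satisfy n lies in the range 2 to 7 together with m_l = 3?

Count contributing orbitals for each principal shell:
n=4 → 1; n=5 → 2; n=6 → 3; n=7 → 4.
Total orbitals: 1 + 2 + 3 + 4 = 10.

10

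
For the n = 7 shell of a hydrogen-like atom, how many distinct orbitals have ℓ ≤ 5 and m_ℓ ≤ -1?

15

Per ℓ-value: ℓ=1 → 1; ℓ=2 → 2; ℓ=3 → 3; ℓ=4 → 4; ℓ=5 → 5.
Total orbitals: 1 + 2 + 3 + 4 + 5 = 15.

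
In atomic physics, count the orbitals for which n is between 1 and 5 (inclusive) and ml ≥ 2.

10

For each n in the range, tally the orbitals obeying ml ≥ 2:
n=3 → 1; n=4 → 3; n=5 → 6.
Total orbitals: 1 + 3 + 6 = 10.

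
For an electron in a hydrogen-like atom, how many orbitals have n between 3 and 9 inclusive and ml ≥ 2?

Per-shell orbital counts meeting the constraint:
n=3 → 1; n=4 → 3; n=5 → 6; n=6 → 10; n=7 → 15; n=8 → 21; n=9 → 28.
Total orbitals: 1 + 3 + 6 + 10 + 15 + 21 + 28 = 84.

84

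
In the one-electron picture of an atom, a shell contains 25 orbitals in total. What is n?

n = 5

n² = 25 ⇒ n = 5.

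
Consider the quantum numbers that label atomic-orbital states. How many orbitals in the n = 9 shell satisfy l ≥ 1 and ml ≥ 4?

15

Per l-value: l=4 → 1; l=5 → 2; l=6 → 3; l=7 → 4; l=8 → 5.
Total orbitals: 1 + 2 + 3 + 4 + 5 = 15.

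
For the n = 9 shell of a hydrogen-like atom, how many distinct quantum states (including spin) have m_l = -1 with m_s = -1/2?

8

The (l, m_l) pairs meeting m_l = -1 give: l=1 → 1; l=2 → 1; l=3 → 1; l=4 → 1; l=5 → 1; l=6 → 1; l=7 → 1; l=8 → 1.
Orbitals: 1 + 1 + 1 + 1 + 1 + 1 + 1 + 1 = 8. With m_s fixed to a single value there is one state per orbital, giving 8 states.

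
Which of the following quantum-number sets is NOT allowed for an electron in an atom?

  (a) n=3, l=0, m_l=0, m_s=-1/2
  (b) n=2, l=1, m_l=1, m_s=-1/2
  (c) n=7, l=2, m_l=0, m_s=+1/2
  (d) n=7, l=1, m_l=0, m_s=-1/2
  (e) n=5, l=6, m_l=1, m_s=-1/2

(e)

(e) has l = 6 ≥ n = 5, violating 0 ≤ l ≤ n−1.
The remaining sets (a), (b), (c), (d) satisfy all four rules.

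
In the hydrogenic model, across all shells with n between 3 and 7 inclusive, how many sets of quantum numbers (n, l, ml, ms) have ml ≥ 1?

110

Count contributing orbitals for each principal shell:
n=3 → 3; n=4 → 6; n=5 → 10; n=6 → 15; n=7 → 21.
Orbitals: 3 + 6 + 10 + 15 + 21 = 55. Including both spin states (ms = ±1/2) gives 2 × 55 = 110 states.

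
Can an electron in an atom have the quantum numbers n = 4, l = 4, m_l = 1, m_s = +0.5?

Invalid

The orbital quantum number must satisfy 0 ≤ l ≤ n−1. With n = 4 the allowed l values are 0, 1, 2, 3, so l = 4 is out of range.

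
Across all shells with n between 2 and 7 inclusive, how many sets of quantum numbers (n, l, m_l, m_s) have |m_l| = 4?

24

Work shell by shell — for each n, count the (l, m_l) pairs that satisfy |m_l| = 4:
n=5 → 2; n=6 → 4; n=7 → 6.
Orbitals: 2 + 4 + 6 = 12. Including both spin states (m_s = ±1/2) gives 2 × 12 = 24 states.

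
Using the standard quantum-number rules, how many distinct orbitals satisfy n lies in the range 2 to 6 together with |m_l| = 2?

20

Count contributing orbitals for each principal shell:
n=3 → 2; n=4 → 4; n=5 → 6; n=6 → 8.
Total orbitals: 2 + 4 + 6 + 8 = 20.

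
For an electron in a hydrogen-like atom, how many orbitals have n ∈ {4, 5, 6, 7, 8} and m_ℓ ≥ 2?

55

Count contributing orbitals for each principal shell:
n=4 → 3; n=5 → 6; n=6 → 10; n=7 → 15; n=8 → 21.
Total orbitals: 3 + 6 + 10 + 15 + 21 = 55.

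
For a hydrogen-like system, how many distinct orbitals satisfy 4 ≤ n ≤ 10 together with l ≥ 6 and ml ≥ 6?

Per-shell orbital counts meeting the constraint:
n=7 → 1; n=8 → 3; n=9 → 6; n=10 → 10.
Total orbitals: 1 + 3 + 6 + 10 = 20.

20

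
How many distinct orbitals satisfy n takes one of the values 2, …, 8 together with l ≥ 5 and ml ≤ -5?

10

Per-shell orbital counts meeting the constraint:
n=6 → 1; n=7 → 3; n=8 → 6.
Total orbitals: 1 + 3 + 6 = 10.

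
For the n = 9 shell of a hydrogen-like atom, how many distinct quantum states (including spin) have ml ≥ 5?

For n = 9, l ranges over 0 … 8.
The (l, ml) pairs meeting ml ≥ 5 give: l=5 → 1; l=6 → 2; l=7 → 3; l=8 → 4.
Orbitals: 1 + 2 + 3 + 4 = 10. Each orbital carries two spin states, so 10 × 2 = 20 states.

20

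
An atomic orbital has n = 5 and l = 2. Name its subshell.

l = 2 corresponds to the letter 'd', so the subshell is 5d.

5d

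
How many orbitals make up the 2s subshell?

A subshell has 2l+1 orbitals; with l = 0, that's 1.

1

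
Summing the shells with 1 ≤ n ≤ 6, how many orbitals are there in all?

91

Shell n has n² orbitals: 1²=1 + 2²=4 + 3²=9 + 4²=16 + 5²=25 + 6²=36 = 91 orbitals.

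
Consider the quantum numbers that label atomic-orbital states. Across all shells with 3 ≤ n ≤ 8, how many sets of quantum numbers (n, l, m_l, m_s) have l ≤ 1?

48

Count contributing orbitals for each principal shell:
n=3 → 4; n=4 → 4; n=5 → 4; n=6 → 4; n=7 → 4; n=8 → 4.
Orbitals: 4 + 4 + 4 + 4 + 4 + 4 = 24. Including both spin states (m_s = ±1/2) gives 2 × 24 = 48 states.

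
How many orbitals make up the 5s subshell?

A subshell has 2l+1 orbitals; with l = 0, that's 1.

1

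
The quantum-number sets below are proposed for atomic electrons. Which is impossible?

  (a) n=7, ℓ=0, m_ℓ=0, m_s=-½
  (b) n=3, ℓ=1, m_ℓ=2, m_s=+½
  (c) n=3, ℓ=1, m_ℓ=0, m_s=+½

(b) has |m_ℓ| = 2 > ℓ = 1, violating −ℓ ≤ m_ℓ ≤ ℓ.
The remaining sets (a), (c) satisfy all four rules.

(b)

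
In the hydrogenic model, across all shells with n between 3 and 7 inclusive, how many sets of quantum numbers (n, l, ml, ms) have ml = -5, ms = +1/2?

Count contributing orbitals for each principal shell:
n=6 → 1; n=7 → 2.
Orbitals: 1 + 2 = 3. With ms fixed to +1/2 there is one state per orbital, so 3 states.

3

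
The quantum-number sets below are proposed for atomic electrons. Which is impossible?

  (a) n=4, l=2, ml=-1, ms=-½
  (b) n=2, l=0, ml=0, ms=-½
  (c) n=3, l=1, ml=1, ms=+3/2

(c)

(c) has ms = +3/2, but an electron's spin must be ±1/2.
The remaining sets (a), (b) satisfy all four rules.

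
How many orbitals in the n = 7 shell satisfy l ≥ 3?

Go through l = 0, …, 6 (the values permitted for n = 7).
Contributions: l=3 → 7; l=4 → 9; l=5 → 11; l=6 → 13.
Total orbitals: 7 + 9 + 11 + 13 = 40.

40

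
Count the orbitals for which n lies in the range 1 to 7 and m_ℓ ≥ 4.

Count contributing orbitals for each principal shell:
n=5 → 1; n=6 → 3; n=7 → 6.
Total orbitals: 1 + 3 + 6 = 10.

10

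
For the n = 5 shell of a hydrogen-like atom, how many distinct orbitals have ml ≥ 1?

Orbitals with ml ≥ 1, by l: l=1 → 1; l=2 → 2; l=3 → 3; l=4 → 4.
Total orbitals: 1 + 2 + 3 + 4 = 10.

10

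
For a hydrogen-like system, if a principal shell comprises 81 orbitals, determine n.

n = 9

n² = 81 ⇒ n = 9.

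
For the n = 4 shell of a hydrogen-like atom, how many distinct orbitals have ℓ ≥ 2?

The n = 4 shell has ℓ = 0 through 3; check each.
Orbitals with ℓ ≥ 2, by ℓ: ℓ=2 → 5; ℓ=3 → 7.
Total orbitals: 5 + 7 = 12.

12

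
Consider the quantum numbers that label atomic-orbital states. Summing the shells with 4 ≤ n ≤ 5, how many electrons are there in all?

Shell n has n² orbitals: 4²=16 + 5²=25 = 41 orbitals.
Two spin states per orbital: 2 × 41 = 82 electrons.

82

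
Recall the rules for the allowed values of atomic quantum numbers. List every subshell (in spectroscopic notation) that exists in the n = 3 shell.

For n = 3, ℓ runs from 0 to 2. In spectroscopic notation ℓ = 0,1,2,… ↔ s,p,d,f,g,h,i, so the subshells are 3s, 3p, 3d.

3s, 3p, 3d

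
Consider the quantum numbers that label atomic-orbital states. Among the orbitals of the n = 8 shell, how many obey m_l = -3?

5

The n = 8 shell has l = 0 through 7; check each.
Per l-value: l=3 → 1; l=4 → 1; l=5 → 1; l=6 → 1; l=7 → 1.
Total orbitals: 1 + 1 + 1 + 1 + 1 = 5.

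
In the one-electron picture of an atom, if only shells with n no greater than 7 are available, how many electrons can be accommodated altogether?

280

Total orbitals = 1² + 2² + 3² + 4² + 5² + 6² + 7² = 140. Doubling for spin gives 280 electrons.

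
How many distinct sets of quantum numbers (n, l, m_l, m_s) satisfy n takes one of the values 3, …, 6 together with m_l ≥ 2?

40

Treat each shell separately and count matching orbitals:
n=3 → 1; n=4 → 3; n=5 → 6; n=6 → 10.
Orbitals: 1 + 3 + 6 + 10 = 20. Including both spin states (m_s = ±1/2) gives 2 × 20 = 40 states.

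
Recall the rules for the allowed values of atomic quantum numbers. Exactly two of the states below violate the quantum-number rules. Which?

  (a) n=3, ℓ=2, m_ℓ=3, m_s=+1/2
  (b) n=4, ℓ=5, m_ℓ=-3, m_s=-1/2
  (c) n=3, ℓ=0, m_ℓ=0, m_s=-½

(a) and (b)

(a) has |m_ℓ| = 3 > ℓ = 2, violating −ℓ ≤ m_ℓ ≤ ℓ.
(b) has ℓ = 5 ≥ n = 4, violating 0 ≤ ℓ ≤ n−1.
The remaining set (c) satisfies all four rules.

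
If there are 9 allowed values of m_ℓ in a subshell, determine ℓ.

m_ℓ ranges over 2ℓ+1 integers, so 2ℓ+1 = 9 ⇒ ℓ = 4.

ℓ = 4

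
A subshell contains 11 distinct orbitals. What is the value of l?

2l+1 = 11 gives l = 5.

l = 5 (h)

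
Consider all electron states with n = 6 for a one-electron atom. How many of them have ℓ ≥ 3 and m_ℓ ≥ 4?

6

For n = 6, ℓ ranges over 0 … 5.
The (ℓ, m_ℓ) pairs meeting ℓ ≥ 3 and m_ℓ ≥ 4 give: ℓ=4 → 1; ℓ=5 → 2.
Orbitals: 1 + 2 = 3. Each orbital carries two spin states, so 3 × 2 = 6 states.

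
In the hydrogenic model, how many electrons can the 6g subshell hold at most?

A subshell with l = 4 has 2l+1 = 9 orbitals, each holding 2 electrons (spin ±1/2), so 9 × 2 = 18.

18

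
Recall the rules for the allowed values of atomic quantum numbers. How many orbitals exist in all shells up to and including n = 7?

Total orbitals = 1² + 2² + 3² + 4² + 5² + 6² + 7² = 140.

140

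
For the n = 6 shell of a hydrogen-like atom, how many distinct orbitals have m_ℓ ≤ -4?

Go through ℓ = 0, …, 5 (the values permitted for n = 6).
Orbitals with m_ℓ ≤ -4, by ℓ: ℓ=4 → 1; ℓ=5 → 2.
Total orbitals: 1 + 2 = 3.

3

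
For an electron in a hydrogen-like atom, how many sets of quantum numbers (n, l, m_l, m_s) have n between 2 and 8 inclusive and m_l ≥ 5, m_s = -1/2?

For each n in the range, tally the orbitals obeying m_l ≥ 5:
n=6 → 1; n=7 → 3; n=8 → 6.
Orbitals: 1 + 3 + 6 = 10. With m_s fixed to -1/2 there is one state per orbital, so 10 states.

10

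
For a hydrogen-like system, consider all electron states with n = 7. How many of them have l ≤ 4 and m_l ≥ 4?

For n = 7, l ranges over 0 … 6.
Orbitals with l ≤ 4 and m_l ≥ 4, by l: l=4 → 1.
Orbitals: 1. Each orbital carries two spin states, so 1 × 2 = 2 states.

2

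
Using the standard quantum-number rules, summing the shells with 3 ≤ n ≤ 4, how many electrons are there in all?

Shell n has n² orbitals: 3²=9 + 4²=16 = 25 orbitals.
Two spin states per orbital: 2 × 25 = 50 electrons.

50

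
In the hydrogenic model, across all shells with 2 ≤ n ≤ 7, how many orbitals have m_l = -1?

21

Treat each shell separately and count matching orbitals:
n=2 → 1; n=3 → 2; n=4 → 3; n=5 → 4; n=6 → 5; n=7 → 6.
Total orbitals: 1 + 2 + 3 + 4 + 5 + 6 = 21.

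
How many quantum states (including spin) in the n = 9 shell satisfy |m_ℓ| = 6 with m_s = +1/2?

6

Go through ℓ = 0, …, 8 (the values permitted for n = 9).
Per ℓ-value: ℓ=6 → 2; ℓ=7 → 2; ℓ=8 → 2.
Orbitals: 2 + 2 + 2 = 6. With m_s fixed to a single value there is one state per orbital, giving 6 states.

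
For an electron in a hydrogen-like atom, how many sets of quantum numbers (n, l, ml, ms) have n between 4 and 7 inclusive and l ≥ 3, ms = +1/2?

90

Count contributing orbitals for each principal shell:
n=4 → 7; n=5 → 16; n=6 → 27; n=7 → 40.
Orbitals: 7 + 16 + 27 + 40 = 90. With ms fixed to +1/2 there is one state per orbital, so 90 states.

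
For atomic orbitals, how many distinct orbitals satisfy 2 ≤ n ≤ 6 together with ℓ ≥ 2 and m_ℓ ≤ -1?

30

Treat each shell separately and count matching orbitals:
n=3 → 2; n=4 → 5; n=5 → 9; n=6 → 14.
Total orbitals: 2 + 5 + 9 + 14 = 30.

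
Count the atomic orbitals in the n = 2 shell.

4

The n = 2 shell contains n² = 2² = 4 orbitals.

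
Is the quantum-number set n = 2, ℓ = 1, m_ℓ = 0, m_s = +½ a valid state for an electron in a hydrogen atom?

Yes

n = 2 is a positive integer. ℓ = 1 satisfies 0 ≤ ℓ ≤ n−1 = 1. m_ℓ = 0 lies in the range −ℓ … +ℓ (here −1 … 1). m_s = +1/2 is one of ±1/2.
All four constraints are satisfied.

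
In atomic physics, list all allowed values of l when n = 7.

0, 1, 2, 3, 4, 5, 6

l is an integer with 0 ≤ l ≤ n−1, so for n = 7: l = 0, 1, 2, 3, 4, 5, 6.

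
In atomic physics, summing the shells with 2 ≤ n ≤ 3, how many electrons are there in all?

26

Shell n has n² orbitals: 2²=4 + 3²=9 = 13 orbitals.
Two spin states per orbital: 2 × 13 = 26 electrons.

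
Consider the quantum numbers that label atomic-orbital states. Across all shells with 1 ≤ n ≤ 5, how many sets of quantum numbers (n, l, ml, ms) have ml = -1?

For each n in the range, tally the orbitals obeying ml = -1:
n=2 → 1; n=3 → 2; n=4 → 3; n=5 → 4.
Orbitals: 1 + 2 + 3 + 4 = 10. Including both spin states (ms = ±1/2) gives 2 × 10 = 20 states.

20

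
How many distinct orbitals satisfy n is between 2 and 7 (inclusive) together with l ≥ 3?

90

Go shell by shell, enumerating (l, ml) with l ≥ 3:
n=4 → 7; n=5 → 16; n=6 → 27; n=7 → 40.
Total orbitals: 7 + 16 + 27 + 40 = 90.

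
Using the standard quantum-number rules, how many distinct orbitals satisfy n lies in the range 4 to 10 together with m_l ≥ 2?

119

Go shell by shell, enumerating (l, m_l) with m_l ≥ 2:
n=4 → 3; n=5 → 6; n=6 → 10; n=7 → 15; n=8 → 21; n=9 → 28; n=10 → 36.
Total orbitals: 3 + 6 + 10 + 15 + 21 + 28 + 36 = 119.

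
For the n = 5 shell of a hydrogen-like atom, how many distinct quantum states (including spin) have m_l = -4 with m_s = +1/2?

With n = 5 the allowed l are 0, 1, …, 4.
Per l-value: l=4 → 1.
Orbitals: 1. With m_s fixed to a single value there is one state per orbital, giving 1 state.

1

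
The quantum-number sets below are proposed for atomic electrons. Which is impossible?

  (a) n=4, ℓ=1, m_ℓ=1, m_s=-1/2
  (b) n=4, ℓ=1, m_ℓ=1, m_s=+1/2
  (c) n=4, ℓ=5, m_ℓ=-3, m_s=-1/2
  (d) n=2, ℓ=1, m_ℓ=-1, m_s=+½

(c)

(c) has ℓ = 5 ≥ n = 4, violating 0 ≤ ℓ ≤ n−1.
The remaining sets (a), (b), (d) satisfy all four rules.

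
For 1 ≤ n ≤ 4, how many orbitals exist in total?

Total orbitals = 1² + 2² + 3² + 4² = 30.

30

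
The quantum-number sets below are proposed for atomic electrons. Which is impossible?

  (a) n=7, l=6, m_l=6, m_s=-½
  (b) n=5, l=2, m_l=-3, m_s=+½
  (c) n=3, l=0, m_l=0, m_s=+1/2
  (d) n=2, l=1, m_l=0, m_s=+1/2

(b) has |m_l| = 3 > l = 2, violating −l ≤ m_l ≤ l.
The remaining sets (a), (c), (d) satisfy all four rules.

(b)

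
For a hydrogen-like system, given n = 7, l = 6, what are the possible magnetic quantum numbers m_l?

m_l takes every integer from −l to +l. With l = 6 that gives the 13 values -6, -5, -4, -3, -2, -1, 0, 1, 2, 3, 4, 5, 6.

-6, -5, -4, -3, -2, -1, 0, 1, 2, 3, 4, 5, 6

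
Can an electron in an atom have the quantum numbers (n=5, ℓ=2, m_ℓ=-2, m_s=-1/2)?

n = 5 is a positive integer. ℓ = 2 satisfies 0 ≤ ℓ ≤ n−1 = 4. m_ℓ = -2 lies in the range −ℓ … +ℓ (here −2 … 2). m_s = -1/2 is one of ±1/2.
All four constraints are satisfied.

Valid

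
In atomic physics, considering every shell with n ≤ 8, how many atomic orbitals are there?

204

Total orbitals = 1² + 2² + 3² + 4² + 5² + 6² + 7² + 8² = 204.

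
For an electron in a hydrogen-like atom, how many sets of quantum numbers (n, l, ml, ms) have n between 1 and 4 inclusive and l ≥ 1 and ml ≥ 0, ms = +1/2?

Work shell by shell — for each n, count the (l, ml) pairs that satisfy l ≥ 1 and ml ≥ 0:
n=2 → 2; n=3 → 5; n=4 → 9.
Orbitals: 2 + 5 + 9 = 16. With ms fixed to +1/2 there is one state per orbital, so 16 states.

16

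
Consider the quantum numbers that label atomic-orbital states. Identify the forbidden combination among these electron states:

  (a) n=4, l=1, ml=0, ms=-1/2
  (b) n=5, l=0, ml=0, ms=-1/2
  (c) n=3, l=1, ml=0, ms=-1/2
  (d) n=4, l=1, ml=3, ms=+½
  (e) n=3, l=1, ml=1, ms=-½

(d) has |ml| = 3 > l = 1, violating −l ≤ ml ≤ l.
The remaining sets (a), (b), (c), (e) satisfy all four rules.

(d)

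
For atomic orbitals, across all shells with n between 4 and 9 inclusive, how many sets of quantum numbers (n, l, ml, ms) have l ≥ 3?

Work shell by shell — for each n, count the (l, ml) pairs that satisfy l ≥ 3:
n=4 → 7; n=5 → 16; n=6 → 27; n=7 → 40; n=8 → 55; n=9 → 72.
Orbitals: 7 + 16 + 27 + 40 + 55 + 72 = 217. Including both spin states (ms = ±1/2) gives 2 × 217 = 434 states.

434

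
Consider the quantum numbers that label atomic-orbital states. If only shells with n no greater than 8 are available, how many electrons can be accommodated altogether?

408

Total orbitals = 1² + 2² + 3² + 4² + 5² + 6² + 7² + 8² = 204. Doubling for spin gives 408 electrons.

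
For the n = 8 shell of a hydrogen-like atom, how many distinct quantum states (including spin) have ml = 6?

The n = 8 shell has l = 0 through 7; check each.
Contributions: l=6 → 1; l=7 → 1.
Orbitals: 1 + 1 = 2. Each orbital carries two spin states, so 2 × 2 = 4 states.

4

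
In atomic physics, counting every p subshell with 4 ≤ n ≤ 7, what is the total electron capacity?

A p subshell (ℓ = 1) exists for every n ≥ 2, so shells n = 4, 5, 6, 7 each contribute one — 4 subshells.
Since each p subshell holds 2(2·1+1) = 6 electrons, the total is 4 × 6 = 24.

24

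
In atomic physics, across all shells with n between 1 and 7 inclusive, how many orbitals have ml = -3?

Per-shell orbital counts meeting the constraint:
n=4 → 1; n=5 → 2; n=6 → 3; n=7 → 4.
Total orbitals: 1 + 2 + 3 + 4 = 10.

10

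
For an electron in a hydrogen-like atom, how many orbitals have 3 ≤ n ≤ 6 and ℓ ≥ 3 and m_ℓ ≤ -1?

Work shell by shell — for each n, count the (ℓ, m_ℓ) pairs that satisfy ℓ ≥ 3 and m_ℓ ≤ -1:
n=4 → 3; n=5 → 7; n=6 → 12.
Total orbitals: 3 + 7 + 12 = 22.

22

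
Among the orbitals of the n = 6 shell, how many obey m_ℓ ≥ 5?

1

Go through ℓ = 0, …, 5 (the values permitted for n = 6).
Per ℓ-value: ℓ=5 → 1.
Total orbitals: 1.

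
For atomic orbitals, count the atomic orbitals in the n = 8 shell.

64

The n = 8 shell contains n² = 8² = 64 orbitals.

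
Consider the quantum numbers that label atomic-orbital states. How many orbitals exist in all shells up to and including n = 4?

Total orbitals = 1² + 2² + 3² + 4² = 30.

30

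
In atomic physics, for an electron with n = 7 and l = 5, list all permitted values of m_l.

-5, -4, -3, -2, -1, 0, 1, 2, 3, 4, 5

m_l takes every integer from −l to +l. With l = 5 that gives the 11 values -5, -4, -3, -2, -1, 0, 1, 2, 3, 4, 5.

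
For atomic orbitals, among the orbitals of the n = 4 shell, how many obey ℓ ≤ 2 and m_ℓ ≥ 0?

6

With n = 4 the allowed ℓ are 0, 1, …, 3.
Contributions: ℓ=0 → 1; ℓ=1 → 2; ℓ=2 → 3.
Total orbitals: 1 + 2 + 3 = 6.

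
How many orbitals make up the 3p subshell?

A subshell has 2l+1 orbitals; with l = 1, that's 3.

3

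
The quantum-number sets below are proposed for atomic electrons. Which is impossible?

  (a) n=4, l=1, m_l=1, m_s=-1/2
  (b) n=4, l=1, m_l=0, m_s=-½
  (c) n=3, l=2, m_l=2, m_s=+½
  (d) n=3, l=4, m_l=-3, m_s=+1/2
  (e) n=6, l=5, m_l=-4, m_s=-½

(d)

(d) has l = 4 ≥ n = 3, violating 0 ≤ l ≤ n−1.
The remaining sets (a), (b), (c), (e) satisfy all four rules.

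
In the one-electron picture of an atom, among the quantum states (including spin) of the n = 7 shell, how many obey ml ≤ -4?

Go through l = 0, …, 6 (the values permitted for n = 7).
Contributions: l=4 → 1; l=5 → 2; l=6 → 3.
Orbitals: 1 + 2 + 3 = 6. Each orbital carries two spin states, so 6 × 2 = 12 states.

12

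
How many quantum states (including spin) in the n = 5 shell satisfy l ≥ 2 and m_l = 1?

For n = 5, l ranges over 0 … 4.
Per l-value: l=2 → 1; l=3 → 1; l=4 → 1.
Orbitals: 1 + 1 + 1 = 3. Each orbital carries two spin states, so 3 × 2 = 6 states.

6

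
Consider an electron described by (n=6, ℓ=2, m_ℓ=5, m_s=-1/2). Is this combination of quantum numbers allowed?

Not allowed

The magnetic quantum number must satisfy −ℓ ≤ m_ℓ ≤ ℓ. With ℓ = 2, m_ℓ can only be -2, -1, 0, 1, 2, so m_ℓ = 5 is forbidden.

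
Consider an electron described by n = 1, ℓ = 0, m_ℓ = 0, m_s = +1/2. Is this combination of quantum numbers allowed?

n = 1 is a positive integer. ℓ = 0 satisfies 0 ≤ ℓ ≤ n−1 = 0. m_ℓ = 0 lies in the range −ℓ … +ℓ (here 0). m_s = +1/2 is one of ±1/2.
All four constraints are satisfied.

Yes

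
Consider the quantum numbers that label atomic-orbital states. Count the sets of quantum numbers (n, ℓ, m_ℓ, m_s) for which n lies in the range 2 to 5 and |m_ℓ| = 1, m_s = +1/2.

Go shell by shell, enumerating (ℓ, m_ℓ) with |m_ℓ| = 1:
n=2 → 2; n=3 → 4; n=4 → 6; n=5 → 8.
Orbitals: 2 + 4 + 6 + 8 = 20. With m_s fixed to +1/2 there is one state per orbital, so 20 states.

20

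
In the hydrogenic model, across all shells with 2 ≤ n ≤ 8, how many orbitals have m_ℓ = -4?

10

Per-shell orbital counts meeting the constraint:
n=5 → 1; n=6 → 2; n=7 → 3; n=8 → 4.
Total orbitals: 1 + 2 + 3 + 4 = 10.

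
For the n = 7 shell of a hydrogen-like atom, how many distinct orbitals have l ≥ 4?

With n = 7 the allowed l are 0, 1, …, 6.
The (l, ml) pairs meeting l ≥ 4 give: l=4 → 9; l=5 → 11; l=6 → 13.
Total orbitals: 9 + 11 + 13 = 33.

33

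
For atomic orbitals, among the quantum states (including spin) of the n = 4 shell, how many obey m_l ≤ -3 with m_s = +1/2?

1

For n = 4, l ranges over 0 … 3.
Per l-value: l=3 → 1.
Orbitals: 1. With m_s fixed to a single value there is one state per orbital, giving 1 state.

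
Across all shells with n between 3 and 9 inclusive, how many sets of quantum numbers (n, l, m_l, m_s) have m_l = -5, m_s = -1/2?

Treat each shell separately and count matching orbitals:
n=6 → 1; n=7 → 2; n=8 → 3; n=9 → 4.
Orbitals: 1 + 2 + 3 + 4 = 10. With m_s fixed to -1/2 there is one state per orbital, so 10 states.

10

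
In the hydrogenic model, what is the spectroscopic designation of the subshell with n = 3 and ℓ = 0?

3s

ℓ = 0 corresponds to the letter 's', so the subshell is 3s.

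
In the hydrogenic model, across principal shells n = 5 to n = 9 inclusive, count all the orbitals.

255

Shell n has n² orbitals: 5²=25 + 6²=36 + 7²=49 + 8²=64 + 9²=81 = 255 orbitals.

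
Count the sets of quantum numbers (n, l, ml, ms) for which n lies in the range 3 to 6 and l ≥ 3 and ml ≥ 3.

20

Treat each shell separately and count matching orbitals:
n=4 → 1; n=5 → 3; n=6 → 6.
Orbitals: 1 + 3 + 6 = 10. Including both spin states (ms = ±1/2) gives 2 × 10 = 20 states.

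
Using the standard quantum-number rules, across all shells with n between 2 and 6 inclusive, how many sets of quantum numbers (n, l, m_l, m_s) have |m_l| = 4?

12

Go shell by shell, enumerating (l, m_l) with |m_l| = 4:
n=5 → 2; n=6 → 4.
Orbitals: 2 + 4 = 6. Including both spin states (m_s = ±1/2) gives 2 × 6 = 12 states.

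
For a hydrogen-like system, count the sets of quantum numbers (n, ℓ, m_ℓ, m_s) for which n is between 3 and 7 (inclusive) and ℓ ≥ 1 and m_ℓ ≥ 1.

Treat each shell separately and count matching orbitals:
n=3 → 3; n=4 → 6; n=5 → 10; n=6 → 15; n=7 → 21.
Orbitals: 3 + 6 + 10 + 15 + 21 = 55. Including both spin states (m_s = ±1/2) gives 2 × 55 = 110 states.

110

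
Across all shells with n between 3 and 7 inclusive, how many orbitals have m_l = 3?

Work shell by shell — for each n, count the (l, m_l) pairs that satisfy m_l = 3:
n=4 → 1; n=5 → 2; n=6 → 3; n=7 → 4.
Total orbitals: 1 + 2 + 3 + 4 = 10.

10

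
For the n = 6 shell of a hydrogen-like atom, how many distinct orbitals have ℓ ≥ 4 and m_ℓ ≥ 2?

7

Contributions: ℓ=4 → 3; ℓ=5 → 4.
Total orbitals: 3 + 4 = 7.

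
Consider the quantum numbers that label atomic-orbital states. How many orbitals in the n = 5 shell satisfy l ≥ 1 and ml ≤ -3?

3

With n = 5 the allowed l are 0, 1, …, 4.
Per l-value: l=3 → 1; l=4 → 2.
Total orbitals: 1 + 2 = 3.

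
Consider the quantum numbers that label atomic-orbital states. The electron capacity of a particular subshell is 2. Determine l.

2(2l+1) = 2 ⇒ 2l+1 = 1 ⇒ l = 0.

l = 0 (s)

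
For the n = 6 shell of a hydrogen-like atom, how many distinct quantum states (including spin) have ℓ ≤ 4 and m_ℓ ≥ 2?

Orbitals with ℓ ≤ 4 and m_ℓ ≥ 2, by ℓ: ℓ=2 → 1; ℓ=3 → 2; ℓ=4 → 3.
Orbitals: 1 + 2 + 3 = 6. Each orbital carries two spin states, so 6 × 2 = 12 states.

12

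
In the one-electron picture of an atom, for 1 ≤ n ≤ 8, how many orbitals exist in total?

204

Total orbitals = 1² + 2² + 3² + 4² + 5² + 6² + 7² + 8² = 204.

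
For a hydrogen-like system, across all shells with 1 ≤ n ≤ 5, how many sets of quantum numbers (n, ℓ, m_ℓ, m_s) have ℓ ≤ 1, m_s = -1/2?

17

Count contributing orbitals for each principal shell:
n=1 → 1; n=2 → 4; n=3 → 4; n=4 → 4; n=5 → 4.
Orbitals: 1 + 4 + 4 + 4 + 4 = 17. With m_s fixed to -1/2 there is one state per orbital, so 17 states.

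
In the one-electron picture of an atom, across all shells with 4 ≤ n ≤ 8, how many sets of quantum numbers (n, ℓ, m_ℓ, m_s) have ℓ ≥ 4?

For each n in the range, tally the orbitals obeying ℓ ≥ 4:
n=5 → 9; n=6 → 20; n=7 → 33; n=8 → 48.
Orbitals: 9 + 20 + 33 + 48 = 110. Including both spin states (m_s = ±1/2) gives 2 × 110 = 220 states.

220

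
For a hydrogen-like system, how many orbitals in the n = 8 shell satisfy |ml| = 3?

10

The n = 8 shell has l = 0 through 7; check each.
The (l, ml) pairs meeting |ml| = 3 give: l=3 → 2; l=4 → 2; l=5 → 2; l=6 → 2; l=7 → 2.
Total orbitals: 2 + 2 + 2 + 2 + 2 = 10.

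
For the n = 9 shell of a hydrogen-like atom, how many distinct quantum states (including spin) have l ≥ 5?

The n = 9 shell has l = 0 through 8; check each.
Contributions: l=5 → 11; l=6 → 13; l=7 → 15; l=8 → 17.
Orbitals: 11 + 13 + 15 + 17 = 56. Each orbital carries two spin states, so 56 × 2 = 112 states.

112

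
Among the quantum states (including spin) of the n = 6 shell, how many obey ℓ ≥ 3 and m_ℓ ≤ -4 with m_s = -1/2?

With n = 6 the allowed ℓ are 0, 1, …, 5.
Contributions: ℓ=4 → 1; ℓ=5 → 2.
Orbitals: 1 + 2 = 3. With m_s fixed to a single value there is one state per orbital, giving 3 states.

3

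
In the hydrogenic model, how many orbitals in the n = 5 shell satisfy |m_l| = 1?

For n = 5, l ranges over 0 … 4.
The (l, m_l) pairs meeting |m_l| = 1 give: l=1 → 2; l=2 → 2; l=3 → 2; l=4 → 2.
Total orbitals: 2 + 2 + 2 + 2 = 8.

8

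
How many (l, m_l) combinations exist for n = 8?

64

The n = 8 shell contains n² = 8² = 64 orbitals.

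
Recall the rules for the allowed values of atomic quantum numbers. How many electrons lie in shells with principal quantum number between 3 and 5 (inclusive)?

Shell n has n² orbitals: 3²=9 + 4²=16 + 5²=25 = 50 orbitals.
Two spin states per orbital: 2 × 50 = 100 electrons.

100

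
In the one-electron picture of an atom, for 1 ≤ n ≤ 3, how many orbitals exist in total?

14

Total orbitals = 1² + 2² + 3² = 14.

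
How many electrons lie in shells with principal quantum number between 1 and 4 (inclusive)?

60

Shell n has n² orbitals: 1²=1 + 2²=4 + 3²=9 + 4²=16 = 30 orbitals.
Two spin states per orbital: 2 × 30 = 60 electrons.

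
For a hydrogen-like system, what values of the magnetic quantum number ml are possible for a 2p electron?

-1, 0, 1

The 2p subshell has l = 1, and ml takes every integer from −l to +l. With l = 1 that gives the 3 values -1, 0, 1.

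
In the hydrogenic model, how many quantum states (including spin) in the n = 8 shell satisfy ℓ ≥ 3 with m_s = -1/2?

55

Contributions: ℓ=3 → 7; ℓ=4 → 9; ℓ=5 → 11; ℓ=6 → 13; ℓ=7 → 15.
Orbitals: 7 + 9 + 11 + 13 + 15 = 55. With m_s fixed to a single value there is one state per orbital, giving 55 states.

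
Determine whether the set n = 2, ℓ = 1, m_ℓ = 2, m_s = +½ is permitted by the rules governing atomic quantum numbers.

Invalid

The magnetic quantum number must satisfy −ℓ ≤ m_ℓ ≤ ℓ. With ℓ = 1, m_ℓ can only be -1, 0, 1, so m_ℓ = 2 is forbidden.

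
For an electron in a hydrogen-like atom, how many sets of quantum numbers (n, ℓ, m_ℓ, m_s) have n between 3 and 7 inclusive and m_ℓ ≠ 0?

For each n in the range, tally the orbitals obeying m_ℓ ≠ 0:
n=3 → 6; n=4 → 12; n=5 → 20; n=6 → 30; n=7 → 42.
Orbitals: 6 + 12 + 20 + 30 + 42 = 110. Including both spin states (m_s = ±1/2) gives 2 × 110 = 220 states.

220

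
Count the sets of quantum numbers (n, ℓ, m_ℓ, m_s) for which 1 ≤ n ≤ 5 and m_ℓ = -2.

Work shell by shell — for each n, count the (ℓ, m_ℓ) pairs that satisfy m_ℓ = -2:
n=3 → 1; n=4 → 2; n=5 → 3.
Orbitals: 1 + 2 + 3 = 6. Including both spin states (m_s = ±1/2) gives 2 × 6 = 12 states.

12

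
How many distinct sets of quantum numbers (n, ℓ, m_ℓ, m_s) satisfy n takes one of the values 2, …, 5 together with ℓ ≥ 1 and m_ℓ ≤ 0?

Count contributing orbitals for each principal shell:
n=2 → 2; n=3 → 5; n=4 → 9; n=5 → 14.
Orbitals: 2 + 5 + 9 + 14 = 30. Including both spin states (m_s = ±1/2) gives 2 × 30 = 60 states.

60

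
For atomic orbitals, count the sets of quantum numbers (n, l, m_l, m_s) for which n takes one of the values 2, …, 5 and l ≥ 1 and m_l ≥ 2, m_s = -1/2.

Per-shell orbital counts meeting the constraint:
n=3 → 1; n=4 → 3; n=5 → 6.
Orbitals: 1 + 3 + 6 = 10. With m_s fixed to -1/2 there is one state per orbital, so 10 states.

10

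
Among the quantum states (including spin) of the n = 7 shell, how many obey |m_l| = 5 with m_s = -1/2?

For n = 7, l ranges over 0 … 6.
The (l, m_l) pairs meeting |m_l| = 5 give: l=5 → 2; l=6 → 2.
Orbitals: 2 + 2 = 4. With m_s fixed to a single value there is one state per orbital, giving 4 states.

4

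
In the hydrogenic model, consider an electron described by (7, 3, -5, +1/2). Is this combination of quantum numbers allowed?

No

The magnetic quantum number must satisfy −l ≤ m_l ≤ l. With l = 3, m_l can only be -3, -2, -1, 0, 1, 2, 3, so m_l = -5 is forbidden.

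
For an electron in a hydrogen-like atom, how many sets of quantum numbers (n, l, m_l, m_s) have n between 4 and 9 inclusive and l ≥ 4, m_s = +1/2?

Count contributing orbitals for each principal shell:
n=5 → 9; n=6 → 20; n=7 → 33; n=8 → 48; n=9 → 65.
Orbitals: 9 + 20 + 33 + 48 + 65 = 175. With m_s fixed to +1/2 there is one state per orbital, so 175 states.

175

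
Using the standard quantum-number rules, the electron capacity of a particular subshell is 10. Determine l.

2(2l+1) = 10 ⇒ 2l+1 = 5 ⇒ l = 2.

l = 2 (d)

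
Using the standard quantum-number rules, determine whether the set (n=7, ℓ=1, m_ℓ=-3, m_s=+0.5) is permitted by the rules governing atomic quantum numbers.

The magnetic quantum number must satisfy −ℓ ≤ m_ℓ ≤ ℓ. With ℓ = 1, m_ℓ can only be -1, 0, 1, so m_ℓ = -3 is forbidden.

Invalid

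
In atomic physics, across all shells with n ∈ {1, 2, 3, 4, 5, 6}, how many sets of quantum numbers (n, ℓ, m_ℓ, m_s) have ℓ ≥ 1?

170

For each n in the range, tally the orbitals obeying ℓ ≥ 1:
n=2 → 3; n=3 → 8; n=4 → 15; n=5 → 24; n=6 → 35.
Orbitals: 3 + 8 + 15 + 24 + 35 = 85. Including both spin states (m_s = ±1/2) gives 2 × 85 = 170 states.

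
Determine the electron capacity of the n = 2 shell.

A shell holds 2n² electrons: 2 × 2² = 2 × 4 = 8.

8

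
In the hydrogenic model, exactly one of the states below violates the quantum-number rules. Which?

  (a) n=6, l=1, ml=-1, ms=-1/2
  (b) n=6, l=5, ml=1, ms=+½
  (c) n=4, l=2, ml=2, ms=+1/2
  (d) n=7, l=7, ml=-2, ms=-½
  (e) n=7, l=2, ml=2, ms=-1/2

(d)

(d) has l = 7 ≥ n = 7, violating 0 ≤ l ≤ n−1.
The remaining sets (a), (b), (c), (e) satisfy all four rules.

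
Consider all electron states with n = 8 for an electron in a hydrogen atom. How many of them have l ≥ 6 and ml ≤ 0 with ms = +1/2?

15

The (l, ml) pairs meeting l ≥ 6 and ml ≤ 0 give: l=6 → 7; l=7 → 8.
Orbitals: 7 + 8 = 15. With ms fixed to a single value there is one state per orbital, giving 15 states.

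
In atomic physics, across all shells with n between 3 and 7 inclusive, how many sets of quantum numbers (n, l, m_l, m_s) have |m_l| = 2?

Go shell by shell, enumerating (l, m_l) with |m_l| = 2:
n=3 → 2; n=4 → 4; n=5 → 6; n=6 → 8; n=7 → 10.
Orbitals: 2 + 4 + 6 + 8 + 10 = 30. Including both spin states (m_s = ±1/2) gives 2 × 30 = 60 states.

60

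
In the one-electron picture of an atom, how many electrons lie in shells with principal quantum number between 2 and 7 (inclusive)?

278

Shell n has n² orbitals: 2²=4 + 3²=9 + 4²=16 + 5²=25 + 6²=36 + 7²=49 = 139 orbitals.
Two spin states per orbital: 2 × 139 = 278 electrons.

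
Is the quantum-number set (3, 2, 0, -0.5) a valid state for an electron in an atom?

n = 3 is a positive integer. l = 2 satisfies 0 ≤ l ≤ n−1 = 2. ml = 0 lies in the range −l … +l (here −2 … 2). ms = -1/2 is one of ±1/2.
All four constraints are satisfied.

Valid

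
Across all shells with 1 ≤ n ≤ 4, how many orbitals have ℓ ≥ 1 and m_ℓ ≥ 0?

16

Per-shell orbital counts meeting the constraint:
n=2 → 2; n=3 → 5; n=4 → 9.
Total orbitals: 2 + 5 + 9 = 16.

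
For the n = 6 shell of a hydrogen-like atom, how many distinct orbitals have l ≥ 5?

11

For n = 6, l ranges over 0 … 5.
The (l, m_l) pairs meeting l ≥ 5 give: l=5 → 11.
Total orbitals: 11.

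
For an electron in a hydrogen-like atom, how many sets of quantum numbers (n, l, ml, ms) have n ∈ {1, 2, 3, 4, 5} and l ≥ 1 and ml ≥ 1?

40

Work shell by shell — for each n, count the (l, ml) pairs that satisfy l ≥ 1 and ml ≥ 1:
n=2 → 1; n=3 → 3; n=4 → 6; n=5 → 10.
Orbitals: 1 + 3 + 6 + 10 = 20. Including both spin states (ms = ±1/2) gives 2 × 20 = 40 states.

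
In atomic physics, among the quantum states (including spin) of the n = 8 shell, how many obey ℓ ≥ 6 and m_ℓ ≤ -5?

Go through ℓ = 0, …, 7 (the values permitted for n = 8).
Per ℓ-value: ℓ=6 → 2; ℓ=7 → 3.
Orbitals: 2 + 3 = 5. Each orbital carries two spin states, so 5 × 2 = 10 states.

10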